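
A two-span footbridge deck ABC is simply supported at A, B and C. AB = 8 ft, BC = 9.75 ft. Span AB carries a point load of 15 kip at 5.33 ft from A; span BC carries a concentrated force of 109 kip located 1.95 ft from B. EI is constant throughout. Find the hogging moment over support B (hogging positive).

Take M_B as the redundant. Released structure: two simple spans AB and BC with a hinge at B.
Rotations at B on the released spans (each span's end-slope, ×1/EI):
  span AB: point load 15 at a = 5.33: Pab(L + a)/(6LEI) = 59.28/EI
  span BC: point load 109 at a = 1.95: Pab(L + b)/(6LEI) = 497.4/EI
  relative rotation θ_0 = (59.28 + 497.4)/EI = 556.6/EI
A unit hogging moment at B produces rotation L₁/(3EI) + L₂/(3EI) = 5.917/EI.
Slope continuity at B: θ_0 = M_B·5.917/EI, so M_B = 556.6/5.917 = 94.08 kip·ft (hogging).

M_B = 94.08 kip·ft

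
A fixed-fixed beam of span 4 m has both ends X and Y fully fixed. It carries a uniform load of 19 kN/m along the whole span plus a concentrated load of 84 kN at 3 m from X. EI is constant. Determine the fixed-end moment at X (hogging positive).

Take the two fixed-end moments M_X, M_Y as redundants; the released structure is the simple span XY.
End rotations of the released simple span under the applied load (×1/EI):
  at X: UDL 19: wL³/(24EI) = 50.67/EI
  at Y: UDL 19: wL³/(24EI) = 50.67/EI
  at X: point load 84 at a = 3: Pab(L + b)/(6LEI) = 52.5/EI
  at Y: point load 84 at a = 3: Pab(L + a)/(6LEI) = 73.5/EI
  θ_X0 = 103.2/EI,  θ_Y0 = 124.2/EI
Flexibility coefficients: a unit moment at one end gives L/(3EI) there and L/(6EI) at the far end, so f₁₁ = f₂₂ = 1.333/EI and f₁₂ = f₂₁ = 0.6667/EI.
Compatibility — zero rotation at each built-in end:
  1.333 M_X + 0.6667 M_Y = 103.2
  0.6667 M_X + 1.333 M_Y = 124.2
Solving the pair gives M_X = 41.08 kN·m and M_Y = 72.58 kN·m (hogging).

M_X = 41.08 kN·m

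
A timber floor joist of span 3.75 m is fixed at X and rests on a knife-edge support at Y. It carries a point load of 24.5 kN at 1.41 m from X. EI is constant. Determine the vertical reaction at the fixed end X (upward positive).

R_X = 19.96 kN

Remove the prop at Y; the released (primary) structure is a cantilever built in at X.
Free-end deflection of the primary structure under the applied loading (downward +):
  point load 24.5 at a = 1.41: Pa²(3L − a)/(6EI) = 79.88/EI
Tip deflection under a unit load at Y: L³/(3EI) = 17.58/EI.
Compatibility at Y: δ_0 − R_Y·δ_{YY} = 0, so R_Y = 79.88/17.58 = 4.544 kN.
Vertical equilibrium: R_X = ΣP − R_Y = 24.5 − 4.544 = 19.96 kN.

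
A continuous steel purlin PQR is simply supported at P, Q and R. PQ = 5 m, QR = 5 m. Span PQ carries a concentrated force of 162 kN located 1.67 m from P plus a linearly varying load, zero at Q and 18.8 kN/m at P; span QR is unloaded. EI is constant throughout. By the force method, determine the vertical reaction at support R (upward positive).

Take M_Q as the redundant. Released structure: two simple spans PQ and QR with a hinge at Q.
Rotations at Q on the released spans (each span's end-slope, ×1/EI):
  span PQ: point load 162 at a = 1.67: Pab(L + a)/(6LEI) = 200.3/EI
  span PQ: triangular load, peak 18.8: 7w₀L³/(360EI) = 45.69/EI
  relative rotation θ_0 = (246 + 0)/EI = 246/EI
A unit hogging moment at Q produces rotation L₁/(3EI) + L₂/(3EI) = 3.333/EI.
Compatibility: M_Q·(L₁+L₂)/(3EI) = θ_0, giving M_Q = 73.8 kN·m (hogging).
Span QR, ΣM about R: R_Q^{QR}·5 = 0 + 73.8, so R_Q^{QR} = 14.76 kN and R_R = 0 − 14.76 = -14.76 kN.

R_R = -14.76 kN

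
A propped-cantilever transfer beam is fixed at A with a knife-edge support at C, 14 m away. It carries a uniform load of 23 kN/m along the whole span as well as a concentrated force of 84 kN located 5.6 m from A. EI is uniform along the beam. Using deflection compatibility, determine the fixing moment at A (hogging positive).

Release the roller at C. Primary structure: cantilever fixed at A.
Deflection at C on the released cantilever, summing each load's contribution:
  UDL 23: wL⁴/(8EI) = 110446/EI
  point load 84 at a = 5.6: Pa²(3L − a)/(6EI) = 15981/EI
  δ_0 = 126427/EI
Flexibility coefficient — unit upward force at C: δ_{CC} = L³/(3EI) = 914.7/EI.
Compatibility at C: δ_0 − R_C·δ_{CC} = 0, so R_C = 126427/914.7 = 138.2 kN.
Moment equilibrium about A: M_A = Σ(load moments about A) − R_C·L = 2724 − 138.2×14 = 789.3 kN·m.

M_A = 789.3 kN·m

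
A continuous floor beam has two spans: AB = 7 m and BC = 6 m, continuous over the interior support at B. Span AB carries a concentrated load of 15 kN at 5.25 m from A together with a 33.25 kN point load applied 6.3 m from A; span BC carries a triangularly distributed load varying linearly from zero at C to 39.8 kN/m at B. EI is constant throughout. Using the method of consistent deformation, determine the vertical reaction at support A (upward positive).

Insert a hinge at B; M_B is the redundant, and each span becomes simply supported.
End slopes at the hinge B, treating each span as simply supported:
  span AB: point load 15 at a = 5.25: Pab(L + a)/(6LEI) = 40.2/EI
  span AB: point load 33.25 at a = 6.3: Pab(L + a)/(6LEI) = 46.43/EI
  span BC: triangular load, peak 39.8: w₀L³/(45EI) = 191/EI
  relative rotation θ_0 = (86.63 + 191)/EI = 277.7/EI
A unit hogging moment at B produces rotation L₁/(3EI) + L₂/(3EI) = 4.333/EI.
Slope continuity at B: θ_0 = M_B·4.333/EI, so M_B = 277.7/4.333 = 64.08 kN·m (hogging).
Span AB, ΣM about A with M_B applied at B: R_B^{AB}·7 = 288.2 + 64.08, so R_B^{AB} = 50.33 kN and R_A = 48.25 − 50.33 = -2.079 kN.

R_A = -2.079 kN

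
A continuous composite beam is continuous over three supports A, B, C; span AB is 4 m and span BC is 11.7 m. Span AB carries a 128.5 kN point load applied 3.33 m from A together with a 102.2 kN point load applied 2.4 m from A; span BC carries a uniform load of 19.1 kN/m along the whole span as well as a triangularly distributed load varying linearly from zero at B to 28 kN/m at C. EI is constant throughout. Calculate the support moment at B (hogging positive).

Insert a hinge at B; M_B is the redundant, and each span becomes simply supported.
Rotations at B on the released spans (each span's end-slope, ×1/EI):
  span AB: point load 128.5 at a = 3.33: Pab(L + a)/(6LEI) = 87.56/EI
  span AB: point load 102.2 at a = 2.4: Pab(L + a)/(6LEI) = 104.7/EI
  span BC: UDL 19.1: wL³/(24EI) = 1275/EI
  span BC: triangular load, peak 28: 7w₀L³/(360EI) = 872/EI
  relative rotation θ_0 = (192.2 + 2147)/EI = 2339/EI
A unit hogging moment at B produces rotation L₁/(3EI) + L₂/(3EI) = 5.233/EI.
Slope continuity at B: θ_0 = M_B·5.233/EI, so M_B = 2339/5.233 = 446.9 kN·m (hogging).

M_B = 446.9 kN·m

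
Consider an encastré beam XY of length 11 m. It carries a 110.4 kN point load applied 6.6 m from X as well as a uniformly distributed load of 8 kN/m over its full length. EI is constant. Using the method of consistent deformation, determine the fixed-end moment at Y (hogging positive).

M_Y = 255.5 kN·m

Release both end moments; the primary structure is a simply-supported span XY with redundants M_X and M_Y.
Simple-span end rotations at X and Y under the given loads:
  at X: point load 110.4 at a = 6.6: Pab(L + b)/(6LEI) = 748.1/EI
  at Y: point load 110.4 at a = 6.6: Pab(L + a)/(6LEI) = 854.9/EI
  at X: UDL 8: wL³/(24EI) = 443.7/EI
  at Y: UDL 8: wL³/(24EI) = 443.7/EI
  θ_X0 = 1192/EI,  θ_Y0 = 1299/EI
Flexibility coefficients: a unit moment at one end gives L/(3EI) there and L/(6EI) at the far end, so f₁₁ = f₂₂ = 3.667/EI and f₁₂ = f₂₁ = 1.833/EI.
Compatibility — zero rotation at each built-in end:
  3.667 M_X + 1.833 M_Y = 1192
  1.833 M_X + 3.667 M_Y = 1299
Solving the pair gives M_X = 197.2 kN·m and M_Y = 255.5 kN·m (hogging).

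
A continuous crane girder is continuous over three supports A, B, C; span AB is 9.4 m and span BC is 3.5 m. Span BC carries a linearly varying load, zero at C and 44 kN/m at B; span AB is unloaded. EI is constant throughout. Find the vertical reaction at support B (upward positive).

R_B = 55.16 kN

Insert a hinge at B; M_B is the redundant, and each span becomes simply supported.
End slopes at the hinge B, treating each span as simply supported:
  span BC: triangular load, peak 44: w₀L³/(45EI) = 41.92/EI
  relative rotation θ_0 = (0 + 41.92)/EI = 41.92/EI
A unit hogging moment at B produces rotation L₁/(3EI) + L₂/(3EI) = 4.3/EI.
Compatibility: M_B·(L₁+L₂)/(3EI) = θ_0, giving M_B = 9.749 kN·m (hogging).
Span AB, ΣM about A with M_B applied at B: R_B^{AB}·9.4 = 0 + 9.749, so R_B^{AB} = 1.037 kN and R_A = 0 − 1.037 = -1.037 kN.
Span BC, ΣM about C: R_B^{BC}·3.5 = 179.7 + 9.749, so R_B^{BC} = 54.12 kN and R_C = 77 − 54.12 = 22.88 kN.
R_B = 1.037 + 54.12 = 55.16 kN.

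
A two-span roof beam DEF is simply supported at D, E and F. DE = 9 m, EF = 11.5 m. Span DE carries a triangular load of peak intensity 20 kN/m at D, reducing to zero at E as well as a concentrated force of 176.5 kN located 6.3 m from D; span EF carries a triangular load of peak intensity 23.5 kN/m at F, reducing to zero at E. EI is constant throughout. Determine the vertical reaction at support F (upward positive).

R_F = 66.81 kN

Insert a hinge at E; M_E is the redundant, and each span becomes simply supported.
Discontinuity in slope at E on the released structure — sum the simple-span end rotations:
  span DE: triangular load, peak 20: 7w₀L³/(360EI) = 283.5/EI
  span DE: point load 176.5 at a = 6.3: Pab(L + a)/(6LEI) = 850.6/EI
  span EF: triangular load, peak 23.5: 7w₀L³/(360EI) = 695/EI
  relative rotation θ_0 = (1134 + 695)/EI = 1829/EI
A unit hogging moment at E produces rotation L₁/(3EI) + L₂/(3EI) = 6.833/EI.
Slope continuity at E: θ_0 = M_E·6.833/EI, so M_E = 1829/6.833 = 267.7 kN·m (hogging).
Span EF, ΣM about F: R_E^{EF}·11.5 = 518 + 267.7, so R_E^{EF} = 68.32 kN and R_F = 135.1 − 68.32 = 66.81 kN.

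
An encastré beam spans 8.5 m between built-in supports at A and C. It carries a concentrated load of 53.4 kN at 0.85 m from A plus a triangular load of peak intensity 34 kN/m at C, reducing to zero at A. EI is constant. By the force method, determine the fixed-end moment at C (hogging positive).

Release both end moments; the primary structure is a simply-supported span AC with redundants M_A and M_C.
Simple-span end rotations at A and C under the given loads:
  at A: point load 53.4 at a = 0.85: Pab(L + b)/(6LEI) = 110/EI
  at C: point load 53.4 at a = 0.85: Pab(L + a)/(6LEI) = 63.66/EI
  at A: triangular load, peak 34: 7w₀L³/(360EI) = 406/EI
  at C: triangular load, peak 34: w₀L³/(45EI) = 464/EI
  θ_A0 = 516/EI,  θ_C0 = 527.7/EI
Flexibility coefficients: a unit moment at one end gives L/(3EI) there and L/(6EI) at the far end, so f₁₁ = f₂₂ = 2.833/EI and f₁₂ = f₂₁ = 1.417/EI.
Compatibility — zero rotation at each built-in end:
  2.833 M_A + 1.417 M_C = 516
  1.417 M_A + 2.833 M_C = 527.7
Solving the pair gives M_A = 118.6 kN·m and M_C = 126.9 kN·m (hogging).

M_C = 126.9 kN·m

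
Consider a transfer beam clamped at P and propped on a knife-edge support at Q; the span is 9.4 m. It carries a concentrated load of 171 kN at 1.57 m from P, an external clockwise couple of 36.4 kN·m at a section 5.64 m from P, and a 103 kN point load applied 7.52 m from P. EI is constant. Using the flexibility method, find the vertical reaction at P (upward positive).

Take the reaction at Q as the redundant and release it; the primary structure is a cantilever fixed at P.
Free-end deflection of the primary structure under the applied loading (downward +):
  point load 171 at a = 1.57: Pa²(3L − a)/(6EI) = 1871/EI
  clockwise couple 36.4 at a = 5.64: M₀a(2L − a)/(2EI) = 1351/EI
  point load 103 at a = 7.52: Pa²(3L − a)/(6EI) = 20076/EI
  δ_0 = 23297/EI
Flexibility coefficient — unit upward force at Q: δ_{QQ} = L³/(3EI) = 276.9/EI.
Compatibility at Q: δ_0 − R_Q·δ_{QQ} = 0, so R_Q = 23297/276.9 = 84.15 kN.
Vertical equilibrium: R_P = ΣP − R_Q = 274 − 84.15 = 189.9 kN.

R_P = 189.9 kN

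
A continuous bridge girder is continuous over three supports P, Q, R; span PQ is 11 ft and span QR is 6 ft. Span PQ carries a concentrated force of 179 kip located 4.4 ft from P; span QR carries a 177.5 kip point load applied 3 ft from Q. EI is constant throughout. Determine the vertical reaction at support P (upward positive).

R_P = 81.53 kip

Insert a hinge at Q; M_Q is the redundant, and each span becomes simply supported.
Discontinuity in slope at Q on the released structure — sum the simple-span end rotations:
  span PQ: point load 179 at a = 4.4: Pab(L + a)/(6LEI) = 1213/EI
  span QR: point load 177.5 at a = 3: Pab(L + b)/(6LEI) = 399.4/EI
  relative rotation θ_0 = (1213 + 399.4)/EI = 1612/EI
A unit hogging moment at Q produces rotation L₁/(3EI) + L₂/(3EI) = 5.667/EI.
Compatibility: M_Q·(L₁+L₂)/(3EI) = θ_0, giving M_Q = 284.5 kip·ft (hogging).
Span PQ, ΣM about P with M_Q applied at Q: R_Q^{PQ}·11 = 787.6 + 284.5, so R_Q^{PQ} = 97.47 kip and R_P = 179 − 97.47 = 81.53 kip.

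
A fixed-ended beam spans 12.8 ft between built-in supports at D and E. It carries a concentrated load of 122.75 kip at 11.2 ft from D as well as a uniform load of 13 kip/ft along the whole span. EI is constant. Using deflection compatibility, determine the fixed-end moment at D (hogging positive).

M_D = 199 kip·ft

Release both end moments; the primary structure is a simply-supported span DE with redundants M_D and M_E.
End rotations of the released simple span under the applied load (×1/EI):
  at D: point load 122.75 at a = 11.2: Pab(L + b)/(6LEI) = 412.4/EI
  at E: point load 122.75 at a = 11.2: Pab(L + a)/(6LEI) = 687.4/EI
  at D: UDL 13: wL³/(24EI) = 1136/EI
  at E: UDL 13: wL³/(24EI) = 1136/EI
  θ_D0 = 1548/EI,  θ_E0 = 1823/EI
Flexibility coefficients: a unit moment at one end gives L/(3EI) there and L/(6EI) at the far end, so f₁₁ = f₂₂ = 4.267/EI and f₁₂ = f₂₁ = 2.133/EI.
Compatibility — zero rotation at each built-in end:
  4.267 M_D + 2.133 M_E = 1548
  2.133 M_D + 4.267 M_E = 1823
Solving the pair gives M_D = 199 kip·ft and M_E = 327.9 kip·ft (hogging).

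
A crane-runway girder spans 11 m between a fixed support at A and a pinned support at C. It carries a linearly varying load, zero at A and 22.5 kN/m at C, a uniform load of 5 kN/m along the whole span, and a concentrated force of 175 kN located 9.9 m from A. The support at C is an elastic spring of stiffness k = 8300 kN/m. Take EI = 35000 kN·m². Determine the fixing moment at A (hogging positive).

Take the reaction at C as the redundant and release it; the primary structure is a cantilever fixed at A.
Free-end deflection of the primary structure under the applied loading (downward +):
  triangular load, peak 22.5 at the free end: 11w₀L⁴/(120EI) = 30197/EI
  UDL 5: wL⁴/(8EI) = 9151/EI
  point load 175 at a = 9.9: Pa²(3L − a)/(6EI) = 66034/EI
  δ_0 = 105382/EI
Tip deflection under a unit load at C: L³/(3EI) = 443.7/EI.
With EI = 35000 kN·m²: δ_0 = 3.0109 m and δ_{CC} = 0.012676 m/kN.
Compatibility — the spring shortens by R_C/k under the reaction it provides: δ_0 − R_C·δ_{CC} = R_C/k. With 1/k = 0.00012 m/kN, R_C = δ_0 / (δ_{CC} + 1/k) = 3.0109 / (0.012676 + 0.00012) = 235.3 kN.
Moment equilibrium about A: M_A = Σ(load moments about A) − R_C·L = 2942 − 235.3×11 = 354.3 kN·m.

M_A = 354.3 kN·m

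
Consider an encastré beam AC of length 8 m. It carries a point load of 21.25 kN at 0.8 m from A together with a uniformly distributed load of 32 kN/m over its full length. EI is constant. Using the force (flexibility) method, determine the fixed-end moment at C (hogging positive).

Take the two fixed-end moments M_A, M_C as redundants; the released structure is the simple span AC.
On the primary (simply-supported) span, the end slopes from the loading are:
  at A: point load 21.25 at a = 0.8: Pab(L + b)/(6LEI) = 38.76/EI
  at C: point load 21.25 at a = 0.8: Pab(L + a)/(6LEI) = 22.44/EI
  at A: UDL 32: wL³/(24EI) = 682.7/EI
  at C: UDL 32: wL³/(24EI) = 682.7/EI
  θ_A0 = 721.4/EI,  θ_C0 = 705.1/EI
Flexibility coefficients: a unit moment at one end gives L/(3EI) there and L/(6EI) at the far end, so f₁₁ = f₂₂ = 2.667/EI and f₁₂ = f₂₁ = 1.333/EI.
Compatibility — zero rotation at each built-in end:
  2.667 M_A + 1.333 M_C = 721.4
  1.333 M_A + 2.667 M_C = 705.1
Solving the pair gives M_A = 184.4 kN·m and M_C = 172.2 kN·m (hogging).

M_C = 172.2 kN·m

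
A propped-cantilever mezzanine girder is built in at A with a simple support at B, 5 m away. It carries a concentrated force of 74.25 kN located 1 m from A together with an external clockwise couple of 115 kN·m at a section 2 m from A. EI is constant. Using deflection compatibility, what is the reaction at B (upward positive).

R_B = 26.24 kN

Choose R_B as the redundant. The primary structure is the cantilever fixed at A.
Downward deflection at the released point B due to the loads:
  point load 74.25 at a = 1: Pa²(3L − a)/(6EI) = 173.2/EI
  clockwise couple 115 at a = 2: M₀a(2L − a)/(2EI) = 920/EI
  δ_0 = 1093/EI
Flexibility coefficient — unit upward force at B: δ_{BB} = L³/(3EI) = 41.67/EI.
The prop prevents deflection at B: R_B = δ_0/δ_{BB} = 1093/41.67 = 26.24 kN.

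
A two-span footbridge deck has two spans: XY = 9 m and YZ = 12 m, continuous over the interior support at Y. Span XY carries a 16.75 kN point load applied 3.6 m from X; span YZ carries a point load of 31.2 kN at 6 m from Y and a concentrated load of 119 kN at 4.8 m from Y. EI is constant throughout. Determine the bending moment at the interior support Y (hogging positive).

Release continuity at Y by inserting a hinge; the redundant is the internal moment M_Y. The primary structure is two simply-supported spans XY and YZ.
Rotations at Y on the released spans (each span's end-slope, ×1/EI):
  span XY: point load 16.75 at a = 3.6: Pab(L + a)/(6LEI) = 75.98/EI
  span YZ: point load 31.2 at a = 6: Pab(L + b)/(6LEI) = 280.8/EI
  span YZ: point load 119 at a = 4.8: Pab(L + b)/(6LEI) = 1097/EI
  relative rotation θ_0 = (75.98 + 1378)/EI = 1453/EI
A unit hogging moment at Y produces rotation L₁/(3EI) + L₂/(3EI) = 7/EI.
Compatibility: M_Y·(L₁+L₂)/(3EI) = θ_0, giving M_Y = 207.6 kN·m (hogging).

M_Y = 207.6 kN·m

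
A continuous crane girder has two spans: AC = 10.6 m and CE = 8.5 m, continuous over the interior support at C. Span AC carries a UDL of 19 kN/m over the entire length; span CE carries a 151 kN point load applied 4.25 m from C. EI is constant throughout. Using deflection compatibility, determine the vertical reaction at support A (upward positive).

R_A = 76.62 kN

Take M_C as the redundant. Released structure: two simple spans AC and CE with a hinge at C.
Rotations at C on the released spans (each span's end-slope, ×1/EI):
  span AC: UDL 19: wL³/(24EI) = 942.9/EI
  span CE: point load 151 at a = 4.25: Pab(L + b)/(6LEI) = 681.9/EI
  relative rotation θ_0 = (942.9 + 681.9)/EI = 1625/EI
A unit hogging moment at C produces rotation L₁/(3EI) + L₂/(3EI) = 6.367/EI.
Compatibility: M_C·(L₁+L₂)/(3EI) = θ_0, giving M_C = 255.2 kN·m (hogging).
Span AC, ΣM about A with M_C applied at C: R_C^{AC}·10.6 = 1067 + 255.2, so R_C^{AC} = 124.8 kN and R_A = 201.4 − 124.8 = 76.62 kN.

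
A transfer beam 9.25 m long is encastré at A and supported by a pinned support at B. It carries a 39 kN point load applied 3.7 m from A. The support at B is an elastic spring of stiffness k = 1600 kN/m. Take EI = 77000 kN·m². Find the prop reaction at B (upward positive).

Release the roller at B. Primary structure: cantilever fixed at A.
Deflection at B on the released cantilever, summing each load's contribution:
  point load 39 at a = 3.7: Pa²(3L − a)/(6EI) = 2140/EI
Flexibility coefficient — unit upward force at B: δ_{BB} = L³/(3EI) = 263.8/EI.
With EI = 77000 kN·m²: δ_0 = 0.027793 m and δ_{BB} = 0.003426 m/kN.
Compatibility — the spring shortens by R_B/k under the reaction it provides: δ_0 − R_B·δ_{BB} = R_B/k. With 1/k = 0.000625 m/kN, R_B = δ_0 / (δ_{BB} + 1/k) = 0.027793 / (0.003426 + 0.000625) = 6.861 kN.

R_B = 6.861 kN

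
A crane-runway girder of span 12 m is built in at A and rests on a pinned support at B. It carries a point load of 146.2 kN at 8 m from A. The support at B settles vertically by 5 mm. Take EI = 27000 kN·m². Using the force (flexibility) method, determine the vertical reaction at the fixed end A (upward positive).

Remove the prop at B; the released (primary) structure is a cantilever built in at A.
Free-end deflection of the primary structure under the applied loading (downward +):
  point load 146.2 at a = 8: Pa²(3L − a)/(6EI) = 43665/EI
Tip deflection under a unit load at B: L³/(3EI) = 576/EI.
With EI = 27000 kN·m²: δ_0 = 1.6172 m and δ_{BB} = 0.021333 m/kN.
Compatibility — the beam at B must follow the support down by 0.005 m: δ_0 − R_B·δ_{BB} = 0.005, so R_B = (1.6172 − 0.005)/0.021333 = 75.57 kN.
Vertical equilibrium: R_A = ΣP − R_B = 146.2 − 75.57 = 70.63 kN.

R_A = 70.63 kN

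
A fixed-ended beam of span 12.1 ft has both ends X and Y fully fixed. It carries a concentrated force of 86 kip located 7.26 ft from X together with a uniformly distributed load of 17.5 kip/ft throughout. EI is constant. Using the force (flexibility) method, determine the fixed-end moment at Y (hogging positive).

M_Y = 363.4 kip·ft

Take the two fixed-end moments M_X, M_Y as redundants; the released structure is the simple span XY.
Simple-span end rotations at X and Y under the given loads:
  at X: point load 86 at a = 7.26: Pab(L + b)/(6LEI) = 705.1/EI
  at Y: point load 86 at a = 7.26: Pab(L + a)/(6LEI) = 805.8/EI
  at X: UDL 17.5: wL³/(24EI) = 1292/EI
  at Y: UDL 17.5: wL³/(24EI) = 1292/EI
  θ_X0 = 1997/EI,  θ_Y0 = 2098/EI
Flexibility coefficients: a unit moment at one end gives L/(3EI) there and L/(6EI) at the far end, so f₁₁ = f₂₂ = 4.033/EI and f₁₂ = f₂₁ = 2.017/EI.
Compatibility — zero rotation at each built-in end:
  4.033 M_X + 2.017 M_Y = 1997
  2.017 M_X + 4.033 M_Y = 2098
Solving the pair gives M_X = 313.4 kip·ft and M_Y = 363.4 kip·ft (hogging).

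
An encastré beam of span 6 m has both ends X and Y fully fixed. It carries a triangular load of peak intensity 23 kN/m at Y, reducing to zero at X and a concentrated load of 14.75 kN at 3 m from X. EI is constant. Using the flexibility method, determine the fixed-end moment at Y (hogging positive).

Release both end moments; the primary structure is a simply-supported span XY with redundants M_X and M_Y.
Simple-span end rotations at X and Y under the given loads:
  at X: triangular load, peak 23: 7w₀L³/(360EI) = 96.6/EI
  at Y: triangular load, peak 23: w₀L³/(45EI) = 110.4/EI
  at X: point load 14.75 at a = 3: Pab(L + b)/(6LEI) = 33.19/EI
  at Y: point load 14.75 at a = 3: Pab(L + a)/(6LEI) = 33.19/EI
  θ_X0 = 129.8/EI,  θ_Y0 = 143.6/EI
Flexibility coefficients: a unit moment at one end gives L/(3EI) there and L/(6EI) at the far end, so f₁₁ = f₂₂ = 2/EI and f₁₂ = f₂₁ = 1/EI.
Compatibility — zero rotation at each built-in end:
  2 M_X + 1 M_Y = 129.8
  1 M_X + 2 M_Y = 143.6
Solving the pair gives M_X = 38.66 kN·m and M_Y = 52.46 kN·m (hogging).

M_Y = 52.46 kN·m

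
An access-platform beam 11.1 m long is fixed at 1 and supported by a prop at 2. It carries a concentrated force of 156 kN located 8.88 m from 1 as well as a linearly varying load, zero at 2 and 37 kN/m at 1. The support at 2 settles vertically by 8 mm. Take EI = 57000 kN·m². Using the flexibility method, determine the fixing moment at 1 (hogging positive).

M_1 = 481.3 kN·m

Remove the prop at 2; the released (primary) structure is a cantilever built in at 1.
Deflection at 2 on the released cantilever, summing each load's contribution:
  point load 156 at a = 8.88: Pa²(3L − a)/(6EI) = 50066/EI
  triangular load, peak 37 at the fixed end: w₀L⁴/(30EI) = 18723/EI
  δ_0 = 68789/EI
Flexibility coefficient — unit upward force at 2: δ_{22} = L³/(3EI) = 455.9/EI.
With EI = 57000 kN·m²: δ_0 = 1.2068 m and δ_{22} = 0.007998 m/kN.
Compatibility — the beam at 2 must follow the support down by 0.008 m: δ_0 − R_2·δ_{22} = 0.008, so R_2 = (1.2068 − 0.008)/0.007998 = 149.9 kN.
Moment equilibrium about 1: M_1 = Σ(load moments about 1) − R_2·L = 2145 − 149.9×11.1 = 481.3 kN·m.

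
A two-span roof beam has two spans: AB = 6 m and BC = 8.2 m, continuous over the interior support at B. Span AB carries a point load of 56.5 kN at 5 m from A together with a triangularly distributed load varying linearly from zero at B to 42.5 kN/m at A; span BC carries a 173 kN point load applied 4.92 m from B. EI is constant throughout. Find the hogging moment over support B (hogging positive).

M_B = 193.6 kN·m

Insert a hinge at B; M_B is the redundant, and each span becomes simply supported.
Discontinuity in slope at B on the released structure — sum the simple-span end rotations:
  span AB: point load 56.5 at a = 5: Pab(L + a)/(6LEI) = 86.32/EI
  span AB: triangular load, peak 42.5: 7w₀L³/(360EI) = 178.5/EI
  span BC: point load 173 at a = 4.92: Pab(L + b)/(6LEI) = 651.4/EI
  relative rotation θ_0 = (264.8 + 651.4)/EI = 916.2/EI
A unit hogging moment at B produces rotation L₁/(3EI) + L₂/(3EI) = 4.733/EI.
Slope continuity at B: θ_0 = M_B·4.733/EI, so M_B = 916.2/4.733 = 193.6 kN·m (hogging).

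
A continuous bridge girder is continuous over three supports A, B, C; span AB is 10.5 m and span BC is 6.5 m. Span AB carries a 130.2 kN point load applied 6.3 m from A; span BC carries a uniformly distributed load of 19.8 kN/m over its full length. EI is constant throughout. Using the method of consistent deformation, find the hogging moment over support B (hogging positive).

M_B = 202.1 kN·m

Release continuity at B by inserting a hinge; the redundant is the internal moment M_B. The primary structure is two simply-supported spans AB and BC.
Rotations at B on the released spans (each span's end-slope, ×1/EI):
  span AB: point load 130.2 at a = 6.3: Pab(L + a)/(6LEI) = 918.7/EI
  span BC: UDL 19.8: wL³/(24EI) = 226.6/EI
  relative rotation θ_0 = (918.7 + 226.6)/EI = 1145/EI
A unit hogging moment at B produces rotation L₁/(3EI) + L₂/(3EI) = 5.667/EI.
Slope continuity at B: θ_0 = M_B·5.667/EI, so M_B = 1145/5.667 = 202.1 kN·m (hogging).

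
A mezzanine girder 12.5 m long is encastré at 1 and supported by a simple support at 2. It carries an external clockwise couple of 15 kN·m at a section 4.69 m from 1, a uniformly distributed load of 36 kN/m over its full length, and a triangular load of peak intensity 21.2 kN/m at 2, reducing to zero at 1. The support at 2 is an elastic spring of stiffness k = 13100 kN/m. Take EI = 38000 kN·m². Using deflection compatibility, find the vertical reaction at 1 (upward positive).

Take the reaction at 2 as the redundant and release it; the primary structure is a cantilever fixed at 1.
Free-end deflection of the primary structure under the applied loading (downward +):
  clockwise couple 15 at a = 4.69: M₀a(2L − a)/(2EI) = 714.4/EI
  UDL 36: wL⁴/(8EI) = 109863/EI
  triangular load, peak 21.2 at the free end: 11w₀L⁴/(120EI) = 47445/EI
  δ_0 = 158022/EI
Flexibility coefficient — unit upward force at 2: δ_{22} = L³/(3EI) = 651/EI.
With EI = 38000 kN·m²: δ_0 = 4.1585 m and δ_{22} = 0.017133 m/kN.
Compatibility — the spring shortens by R_2/k under the reaction it provides: δ_0 − R_2·δ_{22} = R_2/k. With 1/k = 0.000076 m/kN, R_2 = δ_0 / (δ_{22} + 1/k) = 4.1585 / (0.017133 + 0.000076) = 241.6 kN.
Vertical equilibrium: R_1 = ΣP − R_2 = 582.5 − 241.6 = 340.9 kN.

R_1 = 340.9 kN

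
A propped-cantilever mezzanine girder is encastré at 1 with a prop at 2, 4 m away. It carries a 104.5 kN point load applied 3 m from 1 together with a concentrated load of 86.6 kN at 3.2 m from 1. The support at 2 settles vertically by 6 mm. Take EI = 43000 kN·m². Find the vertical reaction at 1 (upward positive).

R_1 = 76.1 kN

Remove the prop at 2; the released (primary) structure is a cantilever built in at 1.
Primary-structure tip deflection at 2 by superposition:
  point load 104.5 at a = 3: Pa²(3L − a)/(6EI) = 1411/EI
  point load 86.6 at a = 3.2: Pa²(3L − a)/(6EI) = 1301/EI
  δ_0 = 2711/EI
Flexibility coefficient — unit upward force at 2: δ_{22} = L³/(3EI) = 21.33/EI.
With EI = 43000 kN·m²: δ_0 = 0.063055 m and δ_{22} = 0.000496 m/kN.
Compatibility — the beam at 2 must follow the support down by 0.006 m: δ_0 − R_2·δ_{22} = 0.006, so R_2 = (0.063055 − 0.006)/0.000496 = 115 kN.
Vertical equilibrium: R_1 = ΣP − R_2 = 191.1 − 115 = 76.1 kN.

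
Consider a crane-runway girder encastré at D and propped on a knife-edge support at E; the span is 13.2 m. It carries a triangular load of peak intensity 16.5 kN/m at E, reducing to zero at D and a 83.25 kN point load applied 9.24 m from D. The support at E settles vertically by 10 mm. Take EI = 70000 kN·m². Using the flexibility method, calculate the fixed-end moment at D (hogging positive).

M_D = 329.8 kN·m

Choose R_E as the redundant. The primary structure is the cantilever fixed at D.
Free-end deflection of the primary structure under the applied loading (downward +):
  triangular load, peak 16.5 at the free end: 11w₀L⁴/(120EI) = 45919/EI
  point load 83.25 at a = 9.24: Pa²(3L − a)/(6EI) = 35965/EI
  δ_0 = 81884/EI
Tip deflection under a unit load at E: L³/(3EI) = 766.7/EI.
With EI = 70000 kN·m²: δ_0 = 1.1698 m and δ_{EE} = 0.010952 m/kN.
Compatibility — the beam at E must follow the support down by 0.01 m: δ_0 − R_E·δ_{EE} = 0.01, so R_E = (1.1698 − 0.01)/0.010952 = 105.9 kN.
Moment equilibrium about D: M_D = Σ(load moments about D) − R_E·L = 1728 − 105.9×13.2 = 329.8 kN·m.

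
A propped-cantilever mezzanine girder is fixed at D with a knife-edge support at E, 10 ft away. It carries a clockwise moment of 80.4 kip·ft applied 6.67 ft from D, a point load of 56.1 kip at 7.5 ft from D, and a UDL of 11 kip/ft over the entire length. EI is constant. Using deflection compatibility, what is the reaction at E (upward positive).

R_E = 87.47 kip

Take the reaction at E as the redundant and release it; the primary structure is a cantilever fixed at D.
Primary-structure tip deflection at E by superposition:
  clockwise couple 80.4 at a = 6.67: M₀a(2L − a)/(2EI) = 3574/EI
  point load 56.1 at a = 7.5: Pa²(3L − a)/(6EI) = 11834/EI
  UDL 11: wL⁴/(8EI) = 13750/EI
  δ_0 = 29158/EI
Tip deflection under a unit load at E: L³/(3EI) = 333.3/EI.
The prop prevents deflection at E: R_E = δ_0/δ_{EE} = 29158/333.3 = 87.47 kip.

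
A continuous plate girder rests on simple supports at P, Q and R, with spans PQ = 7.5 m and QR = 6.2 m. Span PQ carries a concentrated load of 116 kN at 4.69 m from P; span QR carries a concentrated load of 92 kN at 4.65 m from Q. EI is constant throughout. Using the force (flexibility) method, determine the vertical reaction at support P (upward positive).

Take M_Q as the redundant. Released structure: two simple spans PQ and QR with a hinge at Q.
End slopes at the hinge Q, treating each span as simply supported:
  span PQ: point load 116 at a = 4.69: Pab(L + a)/(6LEI) = 414.1/EI
  span QR: point load 92 at a = 4.65: Pab(L + b)/(6LEI) = 138.1/EI
  relative rotation θ_0 = (414.1 + 138.1)/EI = 552.3/EI
A unit hogging moment at Q produces rotation L₁/(3EI) + L₂/(3EI) = 4.567/EI.
Compatibility: M_Q·(L₁+L₂)/(3EI) = θ_0, giving M_Q = 120.9 kN·m (hogging).
Span PQ, ΣM about P with M_Q applied at Q: R_Q^{PQ}·7.5 = 544 + 120.9, so R_Q^{PQ} = 88.66 kN and R_P = 116 − 88.66 = 27.34 kN.

R_P = 27.34 kN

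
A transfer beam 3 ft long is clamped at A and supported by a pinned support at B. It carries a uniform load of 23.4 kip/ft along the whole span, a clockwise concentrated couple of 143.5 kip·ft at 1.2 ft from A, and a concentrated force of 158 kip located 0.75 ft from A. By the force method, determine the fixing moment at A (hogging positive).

Choose R_B as the redundant. The primary structure is the cantilever fixed at A.
Downward deflection at the released point B due to the loads:
  UDL 23.4: wL⁴/(8EI) = 236.9/EI
  clockwise couple 143.5 at a = 1.2: M₀a(2L − a)/(2EI) = 413.3/EI
  point load 158 at a = 0.75: Pa²(3L − a)/(6EI) = 122.2/EI
  δ_0 = 772.4/EI
Tip deflection under a unit load at B: L³/(3EI) = 9/EI.
The prop prevents deflection at B: R_B = δ_0/δ_{BB} = 772.4/9 = 85.82 kip.
Moment equilibrium about A: M_A = Σ(load moments about A) − R_B·L = 367.3 − 85.82×3 = 109.8 kip·ft.

M_A = 109.8 kip·ft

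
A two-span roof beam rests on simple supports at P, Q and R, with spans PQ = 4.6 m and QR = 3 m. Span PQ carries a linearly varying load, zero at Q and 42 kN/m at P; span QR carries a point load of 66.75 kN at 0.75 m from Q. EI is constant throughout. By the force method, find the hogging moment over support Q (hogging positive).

M_Q = 44.35 kN·m

Insert a hinge at Q; M_Q is the redundant, and each span becomes simply supported.
End slopes at the hinge Q, treating each span as simply supported:
  span PQ: triangular load, peak 42: 7w₀L³/(360EI) = 79.49/EI
  span QR: point load 66.75 at a = 0.75: Pab(L + b)/(6LEI) = 32.85/EI
  relative rotation θ_0 = (79.49 + 32.85)/EI = 112.3/EI
A unit hogging moment at Q produces rotation L₁/(3EI) + L₂/(3EI) = 2.533/EI.
Compatibility: M_Q·(L₁+L₂)/(3EI) = θ_0, giving M_Q = 44.35 kN·m (hogging).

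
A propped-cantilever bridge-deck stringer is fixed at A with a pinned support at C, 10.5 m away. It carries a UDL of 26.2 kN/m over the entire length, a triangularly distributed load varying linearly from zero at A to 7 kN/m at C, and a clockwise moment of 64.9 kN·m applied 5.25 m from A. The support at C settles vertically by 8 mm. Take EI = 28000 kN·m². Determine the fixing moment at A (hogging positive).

M_A = 404.1 kN·m

Release the roller at C. Primary structure: cantilever fixed at A.
Primary-structure tip deflection at C by superposition:
  UDL 26.2: wL⁴/(8EI) = 39808/EI
  triangular load, peak 7 at the free end: 11w₀L⁴/(120EI) = 7799/EI
  clockwise couple 64.9 at a = 5.25: M₀a(2L − a)/(2EI) = 2683/EI
  δ_0 = 50291/EI
Tip deflection under a unit load at C: L³/(3EI) = 385.9/EI.
With EI = 28000 kN·m²: δ_0 = 1.7961 m and δ_{CC} = 0.013781 m/kN.
Compatibility — the beam at C must follow the support down by 0.008 m: δ_0 − R_C·δ_{CC} = 0.008, so R_C = (1.7961 − 0.008)/0.013781 = 129.7 kN.
Moment equilibrium about A: M_A = Σ(load moments about A) − R_C·L = 1766 − 129.7×10.5 = 404.1 kN·m.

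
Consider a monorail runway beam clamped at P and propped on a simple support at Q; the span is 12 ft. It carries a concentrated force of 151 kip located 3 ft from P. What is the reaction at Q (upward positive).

Remove the prop at Q; the released (primary) structure is a cantilever built in at P.
Downward deflection at the released point Q due to the loads:
  point load 151 at a = 3: Pa²(3L − a)/(6EI) = 7474/EI
Flexibility coefficient — unit upward force at Q: δ_{QQ} = L³/(3EI) = 576/EI.
Compatibility at Q: δ_0 − R_Q·δ_{QQ} = 0, so R_Q = 7474/576 = 12.98 kip.

R_Q = 12.98 kip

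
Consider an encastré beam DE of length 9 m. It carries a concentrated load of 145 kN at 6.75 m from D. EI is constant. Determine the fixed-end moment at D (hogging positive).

M_D = 61.17 kN·m

Release both end moments; the primary structure is a simply-supported span DE with redundants M_D and M_E.
Simple-span end rotations at D and E under the given loads:
  at D: point load 145 at a = 6.75: Pab(L + b)/(6LEI) = 458.8/EI
  at E: point load 145 at a = 6.75: Pab(L + a)/(6LEI) = 642.3/EI
  θ_D0 = 458.8/EI,  θ_E0 = 642.3/EI
Flexibility coefficients: a unit moment at one end gives L/(3EI) there and L/(6EI) at the far end, so f₁₁ = f₂₂ = 3/EI and f₁₂ = f₂₁ = 1.5/EI.
Compatibility — zero rotation at each built-in end:
  3 M_D + 1.5 M_E = 458.8
  1.5 M_D + 3 M_E = 642.3
Solving the pair gives M_D = 61.17 kN·m and M_E = 183.5 kN·m (hogging).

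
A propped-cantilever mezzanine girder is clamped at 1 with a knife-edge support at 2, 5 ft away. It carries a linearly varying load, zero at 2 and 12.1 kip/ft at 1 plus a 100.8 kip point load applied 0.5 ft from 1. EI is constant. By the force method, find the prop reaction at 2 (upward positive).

Choose R_2 as the redundant. The primary structure is the cantilever fixed at 1.
Downward deflection at the released point 2 due to the loads:
  triangular load, peak 12.1 at the fixed end: w₀L⁴/(30EI) = 252.1/EI
  point load 100.8 at a = 0.5: Pa²(3L − a)/(6EI) = 60.9/EI
  δ_0 = 313/EI
Flexibility coefficient — unit upward force at 2: δ_{22} = L³/(3EI) = 41.67/EI.
The prop prevents deflection at 2: R_2 = δ_0/δ_{22} = 313/41.67 = 7.512 kip.

R_2 = 7.512 kip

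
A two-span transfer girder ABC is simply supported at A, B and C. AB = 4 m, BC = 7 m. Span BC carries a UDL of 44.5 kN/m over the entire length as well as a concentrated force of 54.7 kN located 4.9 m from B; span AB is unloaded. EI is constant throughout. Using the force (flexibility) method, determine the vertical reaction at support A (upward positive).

R_A = -51.68 kN

Take M_B as the redundant. Released structure: two simple spans AB and BC with a hinge at B.
End slopes at the hinge B, treating each span as simply supported:
  span BC: UDL 44.5: wL³/(24EI) = 636/EI
  span BC: point load 54.7 at a = 4.9: Pab(L + b)/(6LEI) = 122/EI
  relative rotation θ_0 = (0 + 757.9)/EI = 757.9/EI
A unit hogging moment at B produces rotation L₁/(3EI) + L₂/(3EI) = 3.667/EI.
Compatibility: M_B·(L₁+L₂)/(3EI) = θ_0, giving M_B = 206.7 kN·m (hogging).
Span AB, ΣM about A with M_B applied at B: R_B^{AB}·4 = 0 + 206.7, so R_B^{AB} = 51.68 kN and R_A = 0 − 51.68 = -51.68 kN.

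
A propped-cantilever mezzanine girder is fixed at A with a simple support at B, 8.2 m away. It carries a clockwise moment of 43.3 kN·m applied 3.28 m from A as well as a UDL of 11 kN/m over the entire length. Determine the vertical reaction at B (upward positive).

Remove the prop at B; the released (primary) structure is a cantilever built in at A.
Primary-structure tip deflection at B by superposition:
  clockwise couple 43.3 at a = 3.28: M₀a(2L − a)/(2EI) = 931.7/EI
  UDL 11: wL⁴/(8EI) = 6217/EI
  δ_0 = 7148/EI
Tip deflection under a unit load at B: L³/(3EI) = 183.8/EI.
Compatibility at B: δ_0 − R_B·δ_{BB} = 0, so R_B = 7148/183.8 = 38.89 kN.

R_B = 38.89 kN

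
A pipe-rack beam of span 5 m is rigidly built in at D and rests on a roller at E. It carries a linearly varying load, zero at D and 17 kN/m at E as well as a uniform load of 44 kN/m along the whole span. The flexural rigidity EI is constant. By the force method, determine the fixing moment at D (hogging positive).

Remove the prop at E; the released (primary) structure is a cantilever built in at D.
Deflection at E on the released cantilever, summing each load's contribution:
  triangular load, peak 17 at the free end: 11w₀L⁴/(120EI) = 974/EI
  UDL 44: wL⁴/(8EI) = 3438/EI
  δ_0 = 4411/EI
Tip deflection under a unit load at E: L³/(3EI) = 41.67/EI.
The prop prevents deflection at E: R_E = δ_0/δ_{EE} = 4411/41.67 = 105.9 kN.
Moment equilibrium about D: M_D = Σ(load moments about D) − R_E·L = 691.7 − 105.9×5 = 162.3 kN·m.

M_D = 162.3 kN·m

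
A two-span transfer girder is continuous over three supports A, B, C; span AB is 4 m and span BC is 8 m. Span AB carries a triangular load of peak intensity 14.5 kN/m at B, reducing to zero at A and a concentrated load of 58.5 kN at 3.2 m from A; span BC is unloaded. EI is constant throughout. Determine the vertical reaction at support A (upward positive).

R_A = 17.27 kN

Take M_B as the redundant. Released structure: two simple spans AB and BC with a hinge at B.
Discontinuity in slope at B on the released structure — sum the simple-span end rotations:
  span AB: triangular load, peak 14.5: w₀L³/(45EI) = 20.62/EI
  span AB: point load 58.5 at a = 3.2: Pab(L + a)/(6LEI) = 44.93/EI
  relative rotation θ_0 = (65.55 + 0)/EI = 65.55/EI
A unit hogging moment at B produces rotation L₁/(3EI) + L₂/(3EI) = 4/EI.
Slope continuity at B: θ_0 = M_B·4/EI, so M_B = 65.55/4 = 16.39 kN·m (hogging).
Span AB, ΣM about A with M_B applied at B: R_B^{AB}·4 = 264.5 + 16.39, so R_B^{AB} = 70.23 kN and R_A = 87.5 − 70.23 = 17.27 kN.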